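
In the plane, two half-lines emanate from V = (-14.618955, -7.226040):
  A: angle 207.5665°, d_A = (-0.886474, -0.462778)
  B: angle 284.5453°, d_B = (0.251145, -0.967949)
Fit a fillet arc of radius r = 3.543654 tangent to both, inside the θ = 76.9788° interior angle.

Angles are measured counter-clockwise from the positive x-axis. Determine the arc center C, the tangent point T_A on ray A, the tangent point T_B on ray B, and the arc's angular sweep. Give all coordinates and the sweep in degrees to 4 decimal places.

bisector direction at 246.0559° = (-0.405845,-0.913942)
center distance |VC| = r/sin(θ/2) = 3.543654/sin(38.4894°) = 5.693807
C = V + |VC|·bis = (-16.9298,-12.4298)
T_A = V + ((C−V)·d_A)·d_A = V + 4.4567·d_A = (-18.5697,-9.2885)
T_B = V + ((C−V)·d_B)·d_B = V + 4.4567·d_B = (-13.4997,-11.5399)
sweep = 180° − θ = 103.0212°

center=(-16.9298,-12.4298) T_A=(-18.5697,-9.2885) T_B=(-13.4997,-11.5399) sweep=103.0212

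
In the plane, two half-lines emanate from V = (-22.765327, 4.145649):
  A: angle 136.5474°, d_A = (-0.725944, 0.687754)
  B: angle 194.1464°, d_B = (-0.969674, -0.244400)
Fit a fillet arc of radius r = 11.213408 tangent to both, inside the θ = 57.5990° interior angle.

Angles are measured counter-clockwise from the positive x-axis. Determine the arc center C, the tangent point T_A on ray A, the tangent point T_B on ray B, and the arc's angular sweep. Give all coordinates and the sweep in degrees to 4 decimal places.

bisector direction at 165.3469° = (-0.967475,0.252966)
center distance |VC| = r/sin(θ/2) = 11.213408/sin(28.7995°) = 23.276597
C = V + |VC|·bis = (-45.2849,10.0338)
T_A = V + ((C−V)·d_A)·d_A = V + 20.3975·d_A = (-37.5728,18.1741)
T_B = V + ((C−V)·d_B)·d_B = V + 20.3975·d_B = (-42.5443,-0.8395)
sweep = 180° − θ = 122.4010°

center=(-45.2849,10.0338) T_A=(-37.5728,18.1741) T_B=(-42.5443,-0.8395) sweep=122.4010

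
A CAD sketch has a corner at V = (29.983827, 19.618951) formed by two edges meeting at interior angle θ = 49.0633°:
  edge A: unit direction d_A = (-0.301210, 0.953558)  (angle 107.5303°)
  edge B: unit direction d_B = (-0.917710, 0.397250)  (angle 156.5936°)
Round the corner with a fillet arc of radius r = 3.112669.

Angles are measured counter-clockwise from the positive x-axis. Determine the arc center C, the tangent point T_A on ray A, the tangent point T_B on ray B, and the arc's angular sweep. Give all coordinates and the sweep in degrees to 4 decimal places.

bisector direction at 132.0619° = (-0.669934,0.742421)
center distance |VC| = r/sin(θ/2) = 3.112669/sin(24.5316°) = 7.496869
C = V + |VC|·bis = (24.9614,25.1848)
T_A = V + ((C−V)·d_A)·d_A = V + 6.8201·d_A = (27.9295,26.1224)
T_B = V + ((C−V)·d_B)·d_B = V + 6.8201·d_B = (23.7249,22.3283)
sweep = 180° − θ = 130.9367°

center=(24.9614,25.1848) T_A=(27.9295,26.1224) T_B=(23.7249,22.3283) sweep=130.9367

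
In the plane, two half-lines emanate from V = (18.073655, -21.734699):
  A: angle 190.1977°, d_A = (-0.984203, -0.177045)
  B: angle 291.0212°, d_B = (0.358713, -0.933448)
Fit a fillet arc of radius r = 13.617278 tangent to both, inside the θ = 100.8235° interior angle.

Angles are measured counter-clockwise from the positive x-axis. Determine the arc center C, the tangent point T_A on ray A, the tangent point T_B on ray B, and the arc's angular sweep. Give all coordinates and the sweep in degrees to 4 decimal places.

bisector direction at 240.6095° = (-0.490760,-0.871295)
center distance |VC| = r/sin(θ/2) = 13.617278/sin(50.4117°) = 17.669999
C = V + |VC|·bis = (9.4019,-37.1305)
T_A = V + ((C−V)·d_A)·d_A = V + 11.2605·d_A = (6.9911,-23.7283)
T_B = V + ((C−V)·d_B)·d_B = V + 11.2605·d_B = (22.1129,-32.2458)
sweep = 180° − θ = 79.1765°

center=(9.4019,-37.1305) T_A=(6.9911,-23.7283) T_B=(22.1129,-32.2458) sweep=79.1765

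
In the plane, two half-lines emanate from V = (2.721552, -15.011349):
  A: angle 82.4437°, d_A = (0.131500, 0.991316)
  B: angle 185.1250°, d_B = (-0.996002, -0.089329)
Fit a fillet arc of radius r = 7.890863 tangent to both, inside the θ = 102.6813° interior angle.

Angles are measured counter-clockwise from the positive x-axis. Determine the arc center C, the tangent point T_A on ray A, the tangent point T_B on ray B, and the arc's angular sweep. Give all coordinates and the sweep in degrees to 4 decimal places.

bisector direction at 133.7844° = (-0.691946,0.721949)
center distance |VC| = r/sin(θ/2) = 7.890863/sin(51.3406°) = 10.105171
C = V + |VC|·bis = (-4.2707,-7.7159)
T_A = V + ((C−V)·d_A)·d_A = V + 6.3126·d_A = (3.5517,-8.7536)
T_B = V + ((C−V)·d_B)·d_B = V + 6.3126·d_B = (-3.5658,-15.5752)
sweep = 180° − θ = 77.3187°

center=(-4.2707,-7.7159) T_A=(3.5517,-8.7536) T_B=(-3.5658,-15.5752) sweep=77.3187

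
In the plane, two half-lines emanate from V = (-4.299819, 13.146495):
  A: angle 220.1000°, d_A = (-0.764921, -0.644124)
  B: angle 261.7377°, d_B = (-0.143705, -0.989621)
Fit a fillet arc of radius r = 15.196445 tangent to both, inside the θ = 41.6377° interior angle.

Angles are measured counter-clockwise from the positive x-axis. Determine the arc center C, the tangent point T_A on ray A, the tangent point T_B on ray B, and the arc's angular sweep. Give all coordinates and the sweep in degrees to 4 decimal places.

center=(-25.0818,-24.2202) T_A=(-34.8701,-12.5961) T_B=(-10.0430,-26.4040) sweep=138.3623

bisector direction at 240.9189° = (-0.486048,-0.873932)
center distance |VC| = r/sin(θ/2) = 15.196445/sin(20.8189°) = 42.756965
C = V + |VC|·bis = (-25.0818,-24.2202)
T_A = V + ((C−V)·d_A)·d_A = V + 39.9653·d_A = (-34.8701,-12.5961)
T_B = V + ((C−V)·d_B)·d_B = V + 39.9653·d_B = (-10.0430,-26.4040)
sweep = 180° − θ = 138.3623°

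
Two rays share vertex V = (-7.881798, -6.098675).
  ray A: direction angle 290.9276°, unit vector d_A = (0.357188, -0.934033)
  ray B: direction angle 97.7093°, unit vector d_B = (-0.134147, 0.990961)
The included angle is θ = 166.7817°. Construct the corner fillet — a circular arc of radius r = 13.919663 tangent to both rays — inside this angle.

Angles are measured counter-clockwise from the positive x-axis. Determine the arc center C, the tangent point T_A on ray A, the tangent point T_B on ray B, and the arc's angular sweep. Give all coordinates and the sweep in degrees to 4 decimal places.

bisector direction at 14.3184° = (0.968936,0.247311)
center distance |VC| = r/sin(θ/2) = 13.919663/sin(83.3909°) = 14.012786
C = V + |VC|·bis = (5.6957,-2.6332)
T_A = V + ((C−V)·d_A)·d_A = V + 1.6128·d_A = (-7.3057,-7.6051)
T_B = V + ((C−V)·d_B)·d_B = V + 1.6128·d_B = (-8.0982,-4.5004)
sweep = 180° − θ = 13.2183°

center=(5.6957,-2.6332) T_A=(-7.3057,-7.6051) T_B=(-8.0982,-4.5004) sweep=13.2183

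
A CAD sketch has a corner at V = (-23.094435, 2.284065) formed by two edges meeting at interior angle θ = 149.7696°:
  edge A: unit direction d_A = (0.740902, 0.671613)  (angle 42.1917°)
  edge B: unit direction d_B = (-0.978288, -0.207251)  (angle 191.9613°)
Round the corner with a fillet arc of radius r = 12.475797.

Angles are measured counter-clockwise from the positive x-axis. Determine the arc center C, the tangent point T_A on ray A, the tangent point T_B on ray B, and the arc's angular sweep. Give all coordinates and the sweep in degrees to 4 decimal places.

center=(-28.9767,13.7906) T_A=(-20.5978,4.5473) T_B=(-26.3910,1.5857) sweep=30.2304

bisector direction at 117.0765° = (-0.455180,0.890400)
center distance |VC| = r/sin(θ/2) = 12.475797/sin(74.8848°) = 12.922884
C = V + |VC|·bis = (-28.9767,13.7906)
T_A = V + ((C−V)·d_A)·d_A = V + 3.3698·d_A = (-20.5978,4.5473)
T_B = V + ((C−V)·d_B)·d_B = V + 3.3698·d_B = (-26.3910,1.5857)
sweep = 180° − θ = 30.2304°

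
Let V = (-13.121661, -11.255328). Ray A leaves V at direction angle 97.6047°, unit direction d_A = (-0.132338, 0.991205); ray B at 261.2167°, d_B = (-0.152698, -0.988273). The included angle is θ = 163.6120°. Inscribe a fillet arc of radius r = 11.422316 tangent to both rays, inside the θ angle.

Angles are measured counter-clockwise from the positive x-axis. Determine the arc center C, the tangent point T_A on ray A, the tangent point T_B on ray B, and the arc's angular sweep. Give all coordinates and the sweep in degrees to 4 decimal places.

center=(-24.6612,-11.1366) T_A=(-13.3393,-9.6250) T_B=(-13.3728,-12.8808) sweep=16.3880

bisector direction at 179.4107° = (-0.999947,0.010285)
center distance |VC| = r/sin(θ/2) = 11.422316/sin(81.8060°) = 11.540127
C = V + |VC|·bis = (-24.6612,-11.1366)
T_A = V + ((C−V)·d_A)·d_A = V + 1.6448·d_A = (-13.3393,-9.6250)
T_B = V + ((C−V)·d_B)·d_B = V + 1.6448·d_B = (-13.3728,-12.8808)
sweep = 180° − θ = 16.3880°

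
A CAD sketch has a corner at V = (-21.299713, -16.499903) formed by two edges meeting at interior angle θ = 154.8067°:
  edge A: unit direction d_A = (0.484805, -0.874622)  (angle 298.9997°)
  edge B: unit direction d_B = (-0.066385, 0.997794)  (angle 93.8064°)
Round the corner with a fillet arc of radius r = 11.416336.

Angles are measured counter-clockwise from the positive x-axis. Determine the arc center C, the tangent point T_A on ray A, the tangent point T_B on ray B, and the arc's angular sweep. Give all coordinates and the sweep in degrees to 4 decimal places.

center=(-10.0779,-13.1965) T_A=(-20.0629,-18.7312) T_B=(-21.4691,-13.9544) sweep=25.1933

bisector direction at 16.4031° = (0.959299,0.282393)
center distance |VC| = r/sin(θ/2) = 11.416336/sin(77.4034°) = 11.697910
C = V + |VC|·bis = (-10.0779,-13.1965)
T_A = V + ((C−V)·d_A)·d_A = V + 2.5512·d_A = (-20.0629,-18.7312)
T_B = V + ((C−V)·d_B)·d_B = V + 2.5512·d_B = (-21.4691,-13.9544)
sweep = 180° − θ = 25.1933°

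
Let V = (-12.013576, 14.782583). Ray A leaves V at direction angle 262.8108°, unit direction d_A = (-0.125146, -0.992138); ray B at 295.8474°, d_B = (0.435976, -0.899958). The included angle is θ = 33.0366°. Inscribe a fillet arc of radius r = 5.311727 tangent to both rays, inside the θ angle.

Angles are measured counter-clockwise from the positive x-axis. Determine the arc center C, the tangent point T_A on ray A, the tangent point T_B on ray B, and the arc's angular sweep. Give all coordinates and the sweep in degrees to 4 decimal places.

center=(-8.9851,-3.6524) T_A=(-14.2551,-2.9877) T_B=(-4.2048,-1.3366) sweep=146.9634

bisector direction at 279.3291° = (0.162105,-0.986774)
center distance |VC| = r/sin(θ/2) = 5.311727/sin(16.5183°) = 18.682110
C = V + |VC|·bis = (-8.9851,-3.6524)
T_A = V + ((C−V)·d_A)·d_A = V + 17.9111·d_A = (-14.2551,-2.9877)
T_B = V + ((C−V)·d_B)·d_B = V + 17.9111·d_B = (-4.2048,-1.3366)
sweep = 180° − θ = 146.9634°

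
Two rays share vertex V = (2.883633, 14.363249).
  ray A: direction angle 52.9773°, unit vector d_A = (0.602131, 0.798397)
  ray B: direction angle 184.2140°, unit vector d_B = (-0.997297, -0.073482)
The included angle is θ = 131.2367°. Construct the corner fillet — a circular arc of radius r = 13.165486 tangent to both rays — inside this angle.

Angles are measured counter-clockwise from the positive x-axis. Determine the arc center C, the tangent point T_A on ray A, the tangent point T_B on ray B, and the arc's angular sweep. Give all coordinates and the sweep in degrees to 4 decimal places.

center=(-4.0347,27.0547) T_A=(6.4766,19.1273) T_B=(-3.0673,13.9248) sweep=48.7633

bisector direction at 118.5957° = (-0.478625,0.878019)
center distance |VC| = r/sin(θ/2) = 13.165486/sin(65.6184°) = 14.454607
C = V + |VC|·bis = (-4.0347,27.0547)
T_A = V + ((C−V)·d_A)·d_A = V + 5.9670·d_A = (6.4766,19.1273)
T_B = V + ((C−V)·d_B)·d_B = V + 5.9670·d_B = (-3.0673,13.9248)
sweep = 180° − θ = 48.7633°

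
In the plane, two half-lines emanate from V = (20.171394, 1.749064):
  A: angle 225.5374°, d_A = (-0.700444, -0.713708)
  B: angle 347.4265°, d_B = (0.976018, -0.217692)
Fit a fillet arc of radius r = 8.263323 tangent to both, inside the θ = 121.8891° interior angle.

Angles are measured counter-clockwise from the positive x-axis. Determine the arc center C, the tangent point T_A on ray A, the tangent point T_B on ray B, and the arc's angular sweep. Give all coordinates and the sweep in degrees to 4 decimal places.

center=(22.8533,-7.3155) T_A=(16.9557,-1.5275) T_B=(24.6522,0.7497) sweep=58.1109

bisector direction at 286.4820° = (0.283713,-0.958909)
center distance |VC| = r/sin(θ/2) = 8.263323/sin(60.9445°) = 9.452979
C = V + |VC|·bis = (22.8533,-7.3155)
T_A = V + ((C−V)·d_A)·d_A = V + 4.5909·d_A = (16.9557,-1.5275)
T_B = V + ((C−V)·d_B)·d_B = V + 4.5909·d_B = (24.6522,0.7497)
sweep = 180° − θ = 58.1109°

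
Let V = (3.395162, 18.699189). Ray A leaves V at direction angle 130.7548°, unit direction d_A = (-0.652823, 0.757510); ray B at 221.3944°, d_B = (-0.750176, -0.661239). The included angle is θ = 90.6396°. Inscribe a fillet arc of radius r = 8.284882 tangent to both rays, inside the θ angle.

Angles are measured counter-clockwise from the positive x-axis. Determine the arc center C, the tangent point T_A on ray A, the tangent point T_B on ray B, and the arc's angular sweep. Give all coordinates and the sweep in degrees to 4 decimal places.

bisector direction at 176.0746° = (-0.997654,0.068458)
center distance |VC| = r/sin(θ/2) = 8.284882/sin(45.3198°) = 11.651739
C = V + |VC|·bis = (-8.2292,19.4968)
T_A = V + ((C−V)·d_A)·d_A = V + 8.1929·d_A = (-1.9534,24.9054)
T_B = V + ((C−V)·d_B)·d_B = V + 8.1929·d_B = (-2.7510,13.2817)
sweep = 180° − θ = 89.3604°

center=(-8.2292,19.4968) T_A=(-1.9534,24.9054) T_B=(-2.7510,13.2817) sweep=89.3604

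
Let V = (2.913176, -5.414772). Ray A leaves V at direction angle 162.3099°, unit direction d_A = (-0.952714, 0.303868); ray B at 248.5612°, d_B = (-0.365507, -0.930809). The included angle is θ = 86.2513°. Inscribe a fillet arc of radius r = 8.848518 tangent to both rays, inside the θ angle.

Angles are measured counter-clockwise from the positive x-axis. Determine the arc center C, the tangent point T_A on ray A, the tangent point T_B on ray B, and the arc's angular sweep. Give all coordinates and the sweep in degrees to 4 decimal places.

center=(-8.7761,-10.9742) T_A=(-6.0874,-2.5441) T_B=(-0.5399,-14.2084) sweep=93.7487

bisector direction at 205.4356° = (-0.903069,-0.429496)
center distance |VC| = r/sin(θ/2) = 8.848518/sin(43.1257°) = 12.943988
C = V + |VC|·bis = (-8.7761,-10.9742)
T_A = V + ((C−V)·d_A)·d_A = V + 9.4473·d_A = (-6.0874,-2.5441)
T_B = V + ((C−V)·d_B)·d_B = V + 9.4473·d_B = (-0.5399,-14.2084)
sweep = 180° − θ = 93.7487°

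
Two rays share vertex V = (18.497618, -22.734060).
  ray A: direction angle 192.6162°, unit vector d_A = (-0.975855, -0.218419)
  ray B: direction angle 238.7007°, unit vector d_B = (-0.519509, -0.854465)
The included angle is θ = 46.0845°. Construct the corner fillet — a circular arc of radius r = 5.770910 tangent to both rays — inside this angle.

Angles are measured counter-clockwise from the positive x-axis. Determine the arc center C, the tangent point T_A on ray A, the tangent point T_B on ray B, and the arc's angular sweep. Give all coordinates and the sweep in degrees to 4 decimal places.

center=(6.5181,-31.3291) T_A=(5.2576,-25.6975) T_B=(11.4491,-34.3271) sweep=133.9155

bisector direction at 215.6584° = (-0.812506,-0.582952)
center distance |VC| = r/sin(θ/2) = 5.770910/sin(23.0422°) = 14.743908
C = V + |VC|·bis = (6.5181,-31.3291)
T_A = V + ((C−V)·d_A)·d_A = V + 13.5676·d_A = (5.2576,-25.6975)
T_B = V + ((C−V)·d_B)·d_B = V + 13.5676·d_B = (11.4491,-34.3271)
sweep = 180° − θ = 133.9155°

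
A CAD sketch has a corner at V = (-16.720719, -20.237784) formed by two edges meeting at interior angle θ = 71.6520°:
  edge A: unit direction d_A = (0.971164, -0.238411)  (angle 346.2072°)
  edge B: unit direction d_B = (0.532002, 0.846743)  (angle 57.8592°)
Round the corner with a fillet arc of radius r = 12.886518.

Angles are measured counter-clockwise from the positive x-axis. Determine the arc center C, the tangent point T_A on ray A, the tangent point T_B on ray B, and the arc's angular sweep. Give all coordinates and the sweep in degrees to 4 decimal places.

bisector direction at 22.0332° = (0.926967,0.375144)
center distance |VC| = r/sin(θ/2) = 12.886518/sin(35.8260°) = 22.015980
C = V + |VC|·bis = (3.6874,-11.9786)
T_A = V + ((C−V)·d_A)·d_A = V + 17.8505·d_A = (0.6151,-24.4936)
T_B = V + ((C−V)·d_B)·d_B = V + 17.8505·d_B = (-7.2242,-5.1230)
sweep = 180° − θ = 108.3480°

center=(3.6874,-11.9786) T_A=(0.6151,-24.4936) T_B=(-7.2242,-5.1230) sweep=108.3480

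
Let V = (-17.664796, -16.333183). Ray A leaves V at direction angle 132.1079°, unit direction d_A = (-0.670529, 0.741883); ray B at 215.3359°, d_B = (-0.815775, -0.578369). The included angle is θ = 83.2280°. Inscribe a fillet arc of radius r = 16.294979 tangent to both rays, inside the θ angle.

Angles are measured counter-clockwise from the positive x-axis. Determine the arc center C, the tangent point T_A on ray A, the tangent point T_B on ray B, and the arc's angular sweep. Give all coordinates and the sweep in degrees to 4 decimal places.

center=(-42.0543,-13.6500) T_A=(-29.9653,-2.7237) T_B=(-32.6297,-26.9430) sweep=96.7720

bisector direction at 173.7219° = (-0.994003,0.109354)
center distance |VC| = r/sin(θ/2) = 16.294979/sin(41.6140°) = 24.536606
C = V + |VC|·bis = (-42.0543,-13.6500)
T_A = V + ((C−V)·d_A)·d_A = V + 18.3444·d_A = (-29.9653,-2.7237)
T_B = V + ((C−V)·d_B)·d_B = V + 18.3444·d_B = (-32.6297,-26.9430)
sweep = 180° − θ = 96.7720°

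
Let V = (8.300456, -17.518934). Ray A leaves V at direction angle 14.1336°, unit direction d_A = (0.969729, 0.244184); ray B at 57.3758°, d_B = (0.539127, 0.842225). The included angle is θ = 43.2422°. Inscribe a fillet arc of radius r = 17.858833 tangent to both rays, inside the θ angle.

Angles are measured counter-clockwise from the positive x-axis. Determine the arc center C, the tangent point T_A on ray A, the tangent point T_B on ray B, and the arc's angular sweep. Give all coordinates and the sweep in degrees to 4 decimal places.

center=(47.6335,10.8017) T_A=(51.9943,-6.5166) T_B=(32.5923,20.4298) sweep=136.7578

bisector direction at 35.7547° = (0.811526,0.584316)
center distance |VC| = r/sin(θ/2) = 17.858833/sin(21.6211°) = 48.467940
C = V + |VC|·bis = (47.6335,10.8017)
T_A = V + ((C−V)·d_A)·d_A = V + 45.0578·d_A = (51.9943,-6.5166)
T_B = V + ((C−V)·d_B)·d_B = V + 45.0578·d_B = (32.5923,20.4298)
sweep = 180° − θ = 136.7578°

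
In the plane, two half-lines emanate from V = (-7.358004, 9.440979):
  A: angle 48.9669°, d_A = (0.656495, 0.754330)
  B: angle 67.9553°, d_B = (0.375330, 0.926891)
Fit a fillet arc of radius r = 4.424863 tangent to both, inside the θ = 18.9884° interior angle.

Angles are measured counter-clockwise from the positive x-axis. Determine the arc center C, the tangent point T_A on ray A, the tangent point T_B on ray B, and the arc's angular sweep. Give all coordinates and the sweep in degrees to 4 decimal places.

bisector direction at 58.4611° = (0.523077,0.852285)
center distance |VC| = r/sin(θ/2) = 4.424863/sin(9.4942°) = 26.825844
C = V + |VC|·bis = (6.6740,32.3042)
T_A = V + ((C−V)·d_A)·d_A = V + 26.4584·d_A = (10.0118,29.3993)
T_B = V + ((C−V)·d_B)·d_B = V + 26.4584·d_B = (2.5726,33.9650)
sweep = 180° − θ = 161.0116°

center=(6.6740,32.3042) T_A=(10.0118,29.3993) T_B=(2.5726,33.9650) sweep=161.0116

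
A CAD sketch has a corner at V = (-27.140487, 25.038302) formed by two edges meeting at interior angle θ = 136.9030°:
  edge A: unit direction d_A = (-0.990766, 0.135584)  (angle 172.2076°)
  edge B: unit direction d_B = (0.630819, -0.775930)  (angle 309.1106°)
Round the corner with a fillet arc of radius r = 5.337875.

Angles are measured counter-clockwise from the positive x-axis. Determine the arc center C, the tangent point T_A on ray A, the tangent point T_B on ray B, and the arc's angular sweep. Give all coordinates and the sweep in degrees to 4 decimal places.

center=(-29.9526,20.0355) T_A=(-29.2289,25.3241) T_B=(-25.8108,23.4027) sweep=43.0970

bisector direction at 240.6591° = (-0.490005,-0.871720)
center distance |VC| = r/sin(θ/2) = 5.337875/sin(68.4515°) = 5.738990
C = V + |VC|·bis = (-29.9526,20.0355)
T_A = V + ((C−V)·d_A)·d_A = V + 2.1079·d_A = (-29.2289,25.3241)
T_B = V + ((C−V)·d_B)·d_B = V + 2.1079·d_B = (-25.8108,23.4027)
sweep = 180° − θ = 43.0970°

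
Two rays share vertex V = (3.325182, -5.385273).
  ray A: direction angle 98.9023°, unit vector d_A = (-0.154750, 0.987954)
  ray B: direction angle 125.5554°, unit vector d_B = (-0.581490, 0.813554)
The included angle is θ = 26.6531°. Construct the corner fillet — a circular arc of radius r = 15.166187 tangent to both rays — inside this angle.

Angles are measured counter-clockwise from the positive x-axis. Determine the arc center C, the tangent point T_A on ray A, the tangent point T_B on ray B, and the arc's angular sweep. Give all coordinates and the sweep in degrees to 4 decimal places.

bisector direction at 112.2288° = (-0.378307,0.925680)
center distance |VC| = r/sin(θ/2) = 15.166187/sin(13.3265°) = 65.796716
C = V + |VC|·bis = (-21.5662,55.5214)
T_A = V + ((C−V)·d_A)·d_A = V + 64.0250·d_A = (-6.5827,57.8684)
T_B = V + ((C−V)·d_B)·d_B = V + 64.0250·d_B = (-33.9047,46.7025)
sweep = 180° − θ = 153.3469°

center=(-21.5662,55.5214) T_A=(-6.5827,57.8684) T_B=(-33.9047,46.7025) sweep=153.3469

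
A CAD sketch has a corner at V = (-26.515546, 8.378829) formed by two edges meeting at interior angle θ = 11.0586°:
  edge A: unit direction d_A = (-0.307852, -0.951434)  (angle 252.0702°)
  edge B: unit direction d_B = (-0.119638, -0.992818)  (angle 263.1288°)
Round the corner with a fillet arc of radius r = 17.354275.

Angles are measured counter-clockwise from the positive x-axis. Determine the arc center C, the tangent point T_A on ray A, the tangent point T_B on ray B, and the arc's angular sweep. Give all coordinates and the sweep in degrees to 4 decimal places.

bisector direction at 257.5995° = (-0.214744,-0.976670)
center distance |VC| = r/sin(θ/2) = 17.354275/sin(5.5293°) = 180.108110
C = V + |VC|·bis = (-65.1927,-167.5274)
T_A = V + ((C−V)·d_A)·d_A = V + 179.2701·d_A = (-81.7041,-162.1849)
T_B = V + ((C−V)·d_B)·d_B = V + 179.2701·d_B = (-47.9630,-169.6037)
sweep = 180° − θ = 168.9414°

center=(-65.1927,-167.5274) T_A=(-81.7041,-162.1849) T_B=(-47.9630,-169.6037) sweep=168.9414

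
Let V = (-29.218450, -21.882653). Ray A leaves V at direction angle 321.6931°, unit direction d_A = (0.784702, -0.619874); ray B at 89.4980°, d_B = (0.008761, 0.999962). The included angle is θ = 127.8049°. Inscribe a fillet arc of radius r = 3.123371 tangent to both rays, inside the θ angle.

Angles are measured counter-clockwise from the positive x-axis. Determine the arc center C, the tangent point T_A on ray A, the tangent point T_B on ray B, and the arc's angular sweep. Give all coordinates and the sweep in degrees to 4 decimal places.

bisector direction at 25.5956° = (0.901866,0.432016)
center distance |VC| = r/sin(θ/2) = 3.123371/sin(63.9025°) = 3.477962
C = V + |VC|·bis = (-26.0818,-20.3801)
T_A = V + ((C−V)·d_A)·d_A = V + 1.5300·d_A = (-28.0179,-22.8310)
T_B = V + ((C−V)·d_B)·d_B = V + 1.5300·d_B = (-29.2050,-20.3528)
sweep = 180° − θ = 52.1951°

center=(-26.0818,-20.3801) T_A=(-28.0179,-22.8310) T_B=(-29.2050,-20.3528) sweep=52.1951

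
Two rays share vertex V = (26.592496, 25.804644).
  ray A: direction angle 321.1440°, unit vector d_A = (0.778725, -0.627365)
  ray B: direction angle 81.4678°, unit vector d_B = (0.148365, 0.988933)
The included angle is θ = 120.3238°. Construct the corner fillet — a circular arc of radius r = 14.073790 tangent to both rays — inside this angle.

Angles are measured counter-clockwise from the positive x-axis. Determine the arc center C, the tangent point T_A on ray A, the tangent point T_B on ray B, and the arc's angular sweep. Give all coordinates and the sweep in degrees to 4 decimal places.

center=(41.7082,31.6998) T_A=(32.8788,20.7402) T_B=(27.7902,33.7879) sweep=59.6762

bisector direction at 21.3059° = (0.931654,0.363347)
center distance |VC| = r/sin(θ/2) = 14.073790/sin(60.1619°) = 16.224609
C = V + |VC|·bis = (41.7082,31.6998)
T_A = V + ((C−V)·d_A)·d_A = V + 8.0726·d_A = (32.8788,20.7402)
T_B = V + ((C−V)·d_B)·d_B = V + 8.0726·d_B = (27.7902,33.7879)
sweep = 180° − θ = 59.6762°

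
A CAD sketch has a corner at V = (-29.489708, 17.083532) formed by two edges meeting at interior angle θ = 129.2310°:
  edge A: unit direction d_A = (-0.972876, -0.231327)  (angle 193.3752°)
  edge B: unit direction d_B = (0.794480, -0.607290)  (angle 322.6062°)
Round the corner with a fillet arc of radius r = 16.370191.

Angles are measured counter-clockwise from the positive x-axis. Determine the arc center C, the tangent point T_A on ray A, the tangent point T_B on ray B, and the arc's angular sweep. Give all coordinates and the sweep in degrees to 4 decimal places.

center=(-33.2599,-0.6395) T_A=(-37.0467,15.2867) T_B=(-23.3184,12.3663) sweep=50.7690

bisector direction at 257.9907° = (-0.208070,-0.978114)
center distance |VC| = r/sin(θ/2) = 16.370191/sin(64.6155°) = 18.119616
C = V + |VC|·bis = (-33.2599,-0.6395)
T_A = V + ((C−V)·d_A)·d_A = V + 7.7677·d_A = (-37.0467,15.2867)
T_B = V + ((C−V)·d_B)·d_B = V + 7.7677·d_B = (-23.3184,12.3663)
sweep = 180° − θ = 50.7690°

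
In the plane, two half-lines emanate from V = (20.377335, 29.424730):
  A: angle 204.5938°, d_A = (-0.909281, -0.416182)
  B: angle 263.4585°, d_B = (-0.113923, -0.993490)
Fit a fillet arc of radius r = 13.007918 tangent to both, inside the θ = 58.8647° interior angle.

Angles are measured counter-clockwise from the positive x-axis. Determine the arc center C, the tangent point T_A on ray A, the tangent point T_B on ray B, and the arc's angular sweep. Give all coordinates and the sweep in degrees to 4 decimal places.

center=(4.8276,8.0018) T_A=(-0.5860,19.8297) T_B=(17.7509,6.5199) sweep=121.1353

bisector direction at 234.0262° = (-0.587416,-0.809285)
center distance |VC| = r/sin(θ/2) = 13.007918/sin(29.4323°) = 26.471378
C = V + |VC|·bis = (4.8276,8.0018)
T_A = V + ((C−V)·d_A)·d_A = V + 23.0549·d_A = (-0.5860,19.8297)
T_B = V + ((C−V)·d_B)·d_B = V + 23.0549·d_B = (17.7509,6.5199)
sweep = 180° − θ = 121.1353°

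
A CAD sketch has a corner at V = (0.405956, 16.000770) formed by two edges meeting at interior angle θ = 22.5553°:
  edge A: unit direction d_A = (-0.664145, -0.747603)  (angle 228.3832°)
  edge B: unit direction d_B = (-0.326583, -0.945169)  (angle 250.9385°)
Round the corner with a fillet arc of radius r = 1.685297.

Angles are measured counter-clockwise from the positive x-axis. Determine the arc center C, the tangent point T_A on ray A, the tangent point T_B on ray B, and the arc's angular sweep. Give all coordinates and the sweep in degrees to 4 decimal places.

center=(-3.9470,8.5633) T_A=(-5.2069,9.6826) T_B=(-2.3541,8.0129) sweep=157.4447

bisector direction at 239.6609° = (-0.505117,-0.863051)
center distance |VC| = r/sin(θ/2) = 1.685297/sin(11.2776°) = 8.617641
C = V + |VC|·bis = (-3.9470,8.5633)
T_A = V + ((C−V)·d_A)·d_A = V + 8.4512·d_A = (-5.2069,9.6826)
T_B = V + ((C−V)·d_B)·d_B = V + 8.4512·d_B = (-2.3541,8.0129)
sweep = 180° − θ = 157.4447°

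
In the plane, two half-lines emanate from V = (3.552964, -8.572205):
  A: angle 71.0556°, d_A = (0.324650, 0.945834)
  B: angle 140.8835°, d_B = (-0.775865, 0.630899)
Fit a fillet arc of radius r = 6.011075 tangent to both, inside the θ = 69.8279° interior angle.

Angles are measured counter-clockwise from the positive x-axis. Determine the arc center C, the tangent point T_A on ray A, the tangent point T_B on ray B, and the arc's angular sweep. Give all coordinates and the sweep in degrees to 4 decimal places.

bisector direction at 105.9695° = (-0.275126,0.961408)
center distance |VC| = r/sin(θ/2) = 6.011075/sin(34.9139°) = 10.502528
C = V + |VC|·bis = (0.6634,1.5250)
T_A = V + ((C−V)·d_A)·d_A = V + 8.6122·d_A = (6.3489,-0.4265)
T_B = V + ((C−V)·d_B)·d_B = V + 8.6122·d_B = (-3.1289,-3.1388)
sweep = 180° − θ = 110.1721°

center=(0.6634,1.5250) T_A=(6.3489,-0.4265) T_B=(-3.1289,-3.1388) sweep=110.1721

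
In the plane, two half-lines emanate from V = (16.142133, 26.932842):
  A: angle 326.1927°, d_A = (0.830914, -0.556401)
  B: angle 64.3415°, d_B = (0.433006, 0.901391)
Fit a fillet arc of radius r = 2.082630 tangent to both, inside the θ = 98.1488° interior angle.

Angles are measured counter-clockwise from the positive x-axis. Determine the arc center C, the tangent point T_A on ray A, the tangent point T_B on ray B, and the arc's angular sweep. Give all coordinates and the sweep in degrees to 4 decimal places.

center=(18.8013,27.6587) T_A=(17.6425,25.9282) T_B=(16.9240,28.5604) sweep=81.8512

bisector direction at 15.2671° = (0.964709,0.263319)
center distance |VC| = r/sin(θ/2) = 2.082630/sin(49.0744°) = 2.756403
C = V + |VC|·bis = (18.8013,27.6587)
T_A = V + ((C−V)·d_A)·d_A = V + 1.8057·d_A = (17.6425,25.9282)
T_B = V + ((C−V)·d_B)·d_B = V + 1.8057·d_B = (16.9240,28.5604)
sweep = 180° − θ = 81.8512°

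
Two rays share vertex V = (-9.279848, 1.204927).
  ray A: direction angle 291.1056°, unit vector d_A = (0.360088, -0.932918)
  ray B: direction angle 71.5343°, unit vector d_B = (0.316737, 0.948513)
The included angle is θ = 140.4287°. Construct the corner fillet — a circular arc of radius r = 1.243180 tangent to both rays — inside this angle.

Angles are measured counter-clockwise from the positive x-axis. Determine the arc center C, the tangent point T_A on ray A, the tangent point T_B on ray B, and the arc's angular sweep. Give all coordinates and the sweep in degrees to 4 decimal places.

bisector direction at 1.3199° = (0.999735,0.023035)
center distance |VC| = r/sin(θ/2) = 1.243180/sin(70.2143°) = 1.321175
C = V + |VC|·bis = (-7.9590,1.2354)
T_A = V + ((C−V)·d_A)·d_A = V + 0.4472·d_A = (-9.1188,0.7877)
T_B = V + ((C−V)·d_B)·d_B = V + 0.4472·d_B = (-9.1382,1.6291)
sweep = 180° − θ = 39.5713°

center=(-7.9590,1.2354) T_A=(-9.1188,0.7877) T_B=(-9.1382,1.6291) sweep=39.5713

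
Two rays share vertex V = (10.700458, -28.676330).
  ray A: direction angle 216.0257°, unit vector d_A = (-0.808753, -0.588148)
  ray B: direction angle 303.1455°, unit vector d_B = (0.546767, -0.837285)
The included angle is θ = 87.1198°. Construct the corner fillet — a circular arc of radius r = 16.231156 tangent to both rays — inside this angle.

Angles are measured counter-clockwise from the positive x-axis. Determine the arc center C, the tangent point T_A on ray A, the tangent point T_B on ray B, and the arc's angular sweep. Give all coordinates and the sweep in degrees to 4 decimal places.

center=(6.4427,-51.8420) T_A=(-3.1036,-38.7150) T_B=(20.0328,-42.9674) sweep=92.8802

bisector direction at 259.5856° = (-0.180766,-0.983526)
center distance |VC| = r/sin(θ/2) = 16.231156/sin(43.5599°) = 23.553709
C = V + |VC|·bis = (6.4427,-51.8420)
T_A = V + ((C−V)·d_A)·d_A = V + 17.0683·d_A = (-3.1036,-38.7150)
T_B = V + ((C−V)·d_B)·d_B = V + 17.0683·d_B = (20.0328,-42.9674)
sweep = 180° − θ = 92.8802°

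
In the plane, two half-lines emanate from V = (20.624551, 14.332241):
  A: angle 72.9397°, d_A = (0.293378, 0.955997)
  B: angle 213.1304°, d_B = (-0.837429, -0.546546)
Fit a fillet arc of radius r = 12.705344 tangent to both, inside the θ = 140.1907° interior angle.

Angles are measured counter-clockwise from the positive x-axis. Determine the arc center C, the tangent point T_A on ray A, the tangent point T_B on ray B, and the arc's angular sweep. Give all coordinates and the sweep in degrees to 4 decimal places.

bisector direction at 143.0351° = (-0.799004,0.601326)
center distance |VC| = r/sin(θ/2) = 12.705344/sin(70.0953°) = 13.512579
C = V + |VC|·bis = (9.8280,22.4577)
T_A = V + ((C−V)·d_A)·d_A = V + 4.6004·d_A = (21.9742,18.7302)
T_B = V + ((C−V)·d_B)·d_B = V + 4.6004·d_B = (16.7720,11.8179)
sweep = 180° − θ = 39.8093°

center=(9.8280,22.4577) T_A=(21.9742,18.7302) T_B=(16.7720,11.8179) sweep=39.8093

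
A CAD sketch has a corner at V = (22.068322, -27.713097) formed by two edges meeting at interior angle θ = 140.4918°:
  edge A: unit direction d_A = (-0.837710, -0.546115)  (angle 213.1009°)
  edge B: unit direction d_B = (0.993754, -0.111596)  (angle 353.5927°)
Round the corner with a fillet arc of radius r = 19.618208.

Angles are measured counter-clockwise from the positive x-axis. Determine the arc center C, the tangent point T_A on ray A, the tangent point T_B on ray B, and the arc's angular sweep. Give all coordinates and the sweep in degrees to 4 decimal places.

center=(26.8803,-47.9950) T_A=(16.1665,-31.5606) T_B=(29.0696,-28.4993) sweep=39.5082

bisector direction at 283.3468° = (0.230845,-0.972991)
center distance |VC| = r/sin(θ/2) = 19.618208/sin(70.2459°) = 20.844892
C = V + |VC|·bis = (26.8803,-47.9950)
T_A = V + ((C−V)·d_A)·d_A = V + 7.0452·d_A = (16.1665,-31.5606)
T_B = V + ((C−V)·d_B)·d_B = V + 7.0452·d_B = (29.0696,-28.4993)
sweep = 180° − θ = 39.5082°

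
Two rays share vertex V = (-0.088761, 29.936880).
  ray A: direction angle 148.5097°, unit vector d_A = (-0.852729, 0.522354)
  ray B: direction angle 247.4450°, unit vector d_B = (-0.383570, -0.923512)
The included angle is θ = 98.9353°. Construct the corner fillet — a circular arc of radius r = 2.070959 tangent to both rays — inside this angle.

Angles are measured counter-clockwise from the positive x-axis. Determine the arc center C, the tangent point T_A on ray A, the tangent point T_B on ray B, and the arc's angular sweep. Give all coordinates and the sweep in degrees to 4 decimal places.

bisector direction at 197.9774° = (-0.951179,-0.308641)
center distance |VC| = r/sin(θ/2) = 2.070959/sin(49.4676°) = 2.724806
C = V + |VC|·bis = (-2.6805,29.0959)
T_A = V + ((C−V)·d_A)·d_A = V + 1.7708·d_A = (-1.5988,30.8619)
T_B = V + ((C−V)·d_B)·d_B = V + 1.7708·d_B = (-0.7680,28.3015)
sweep = 180° − θ = 81.0647°

center=(-2.6805,29.0959) T_A=(-1.5988,30.8619) T_B=(-0.7680,28.3015) sweep=81.0647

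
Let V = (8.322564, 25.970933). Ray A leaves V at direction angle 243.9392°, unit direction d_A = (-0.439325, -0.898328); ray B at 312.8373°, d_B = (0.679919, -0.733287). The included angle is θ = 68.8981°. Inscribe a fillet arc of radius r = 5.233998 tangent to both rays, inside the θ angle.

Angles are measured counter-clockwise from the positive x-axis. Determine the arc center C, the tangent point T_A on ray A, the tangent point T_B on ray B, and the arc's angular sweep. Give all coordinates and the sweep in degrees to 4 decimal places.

bisector direction at 278.3882° = (0.145880,-0.989302)
center distance |VC| = r/sin(θ/2) = 5.233998/sin(34.4490°) = 9.252689
C = V + |VC|·bis = (9.6723,16.8172)
T_A = V + ((C−V)·d_A)·d_A = V + 7.6300·d_A = (4.9705,19.1167)
T_B = V + ((C−V)·d_B)·d_B = V + 7.6300·d_B = (13.5104,20.3759)
sweep = 180° − θ = 111.1019°

center=(9.6723,16.8172) T_A=(4.9705,19.1167) T_B=(13.5104,20.3759) sweep=111.1019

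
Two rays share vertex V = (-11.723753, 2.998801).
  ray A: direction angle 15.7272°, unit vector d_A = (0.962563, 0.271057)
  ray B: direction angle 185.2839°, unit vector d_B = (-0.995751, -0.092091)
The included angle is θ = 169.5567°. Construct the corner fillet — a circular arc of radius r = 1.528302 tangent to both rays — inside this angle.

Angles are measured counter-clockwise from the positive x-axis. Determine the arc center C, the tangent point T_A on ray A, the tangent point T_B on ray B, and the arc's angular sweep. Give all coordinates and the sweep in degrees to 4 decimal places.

center=(-12.0036,4.5077) T_A=(-11.5893,3.0367) T_B=(-11.8628,2.9859) sweep=10.4433

bisector direction at 100.5056° = (-0.182331,0.983237)
center distance |VC| = r/sin(θ/2) = 1.528302/sin(84.7784°) = 1.534671
C = V + |VC|·bis = (-12.0036,4.5077)
T_A = V + ((C−V)·d_A)·d_A = V + 0.1397·d_A = (-11.5893,3.0367)
T_B = V + ((C−V)·d_B)·d_B = V + 0.1397·d_B = (-11.8628,2.9859)
sweep = 180° − θ = 10.4433°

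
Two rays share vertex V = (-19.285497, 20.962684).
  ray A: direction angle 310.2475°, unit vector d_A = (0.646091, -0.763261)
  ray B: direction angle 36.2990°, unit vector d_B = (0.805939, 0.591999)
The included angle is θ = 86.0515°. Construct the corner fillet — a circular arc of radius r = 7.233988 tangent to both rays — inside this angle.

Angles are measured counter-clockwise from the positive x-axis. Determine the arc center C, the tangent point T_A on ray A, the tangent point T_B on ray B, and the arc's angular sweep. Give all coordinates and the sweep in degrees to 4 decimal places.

center=(-8.7565,19.7208) T_A=(-14.2780,15.0470) T_B=(-13.0391,25.5510) sweep=93.9485

bisector direction at 353.2733° = (0.993116,-0.117134)
center distance |VC| = r/sin(θ/2) = 7.233988/sin(43.0258°) = 10.601938
C = V + |VC|·bis = (-8.7565,19.7208)
T_A = V + ((C−V)·d_A)·d_A = V + 7.7505·d_A = (-14.2780,15.0470)
T_B = V + ((C−V)·d_B)·d_B = V + 7.7505·d_B = (-13.0391,25.5510)
sweep = 180° − θ = 93.9485°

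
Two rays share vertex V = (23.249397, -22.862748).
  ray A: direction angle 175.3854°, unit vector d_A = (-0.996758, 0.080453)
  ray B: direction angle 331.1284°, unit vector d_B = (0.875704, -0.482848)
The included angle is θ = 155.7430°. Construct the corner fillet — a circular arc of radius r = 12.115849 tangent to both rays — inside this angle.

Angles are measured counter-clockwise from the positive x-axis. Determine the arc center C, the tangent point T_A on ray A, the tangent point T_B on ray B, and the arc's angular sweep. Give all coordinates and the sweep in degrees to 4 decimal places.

center=(19.6794,-34.7298) T_A=(20.6541,-22.6533) T_B=(25.5295,-24.1199) sweep=24.2570

bisector direction at 253.2569° = (-0.288081,-0.957606)
center distance |VC| = r/sin(θ/2) = 12.115849/sin(77.8715°) = 12.392463
C = V + |VC|·bis = (19.6794,-34.7298)
T_A = V + ((C−V)·d_A)·d_A = V + 2.6037·d_A = (20.6541,-22.6533)
T_B = V + ((C−V)·d_B)·d_B = V + 2.6037·d_B = (25.5295,-24.1199)
sweep = 180° − θ = 24.2570°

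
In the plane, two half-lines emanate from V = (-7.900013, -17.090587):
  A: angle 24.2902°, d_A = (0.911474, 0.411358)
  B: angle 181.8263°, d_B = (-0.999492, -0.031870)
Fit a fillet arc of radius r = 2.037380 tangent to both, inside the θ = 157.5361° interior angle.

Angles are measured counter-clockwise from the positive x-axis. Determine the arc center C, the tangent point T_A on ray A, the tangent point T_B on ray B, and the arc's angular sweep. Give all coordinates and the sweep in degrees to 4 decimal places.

bisector direction at 103.0583° = (-0.225942,0.974141)
center distance |VC| = r/sin(θ/2) = 2.037380/sin(78.7681°) = 2.077165
C = V + |VC|·bis = (-8.3693,-15.0671)
T_A = V + ((C−V)·d_A)·d_A = V + 0.4046·d_A = (-7.5312,-16.9242)
T_B = V + ((C−V)·d_B)·d_B = V + 0.4046·d_B = (-8.3044,-17.1035)
sweep = 180° − θ = 22.4639°

center=(-8.3693,-15.0671) T_A=(-7.5312,-16.9242) T_B=(-8.3044,-17.1035) sweep=22.4639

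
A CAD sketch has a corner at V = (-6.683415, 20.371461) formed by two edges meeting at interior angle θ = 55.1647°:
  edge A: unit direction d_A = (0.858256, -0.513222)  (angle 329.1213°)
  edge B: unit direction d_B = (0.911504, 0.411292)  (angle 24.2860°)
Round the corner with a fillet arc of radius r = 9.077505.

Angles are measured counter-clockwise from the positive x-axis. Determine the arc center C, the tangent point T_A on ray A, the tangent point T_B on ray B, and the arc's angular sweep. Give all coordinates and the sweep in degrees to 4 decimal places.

bisector direction at 356.7037° = (0.998345,-0.057500)
center distance |VC| = r/sin(θ/2) = 9.077505/sin(27.5824°) = 19.604868
C = V + |VC|·bis = (12.8890,19.2442)
T_A = V + ((C−V)·d_A)·d_A = V + 17.3767·d_A = (8.2302,11.4534)
T_B = V + ((C−V)·d_B)·d_B = V + 17.3767·d_B = (9.1555,27.5184)
sweep = 180° − θ = 124.8353°

center=(12.8890,19.2442) T_A=(8.2302,11.4534) T_B=(9.1555,27.5184) sweep=124.8353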